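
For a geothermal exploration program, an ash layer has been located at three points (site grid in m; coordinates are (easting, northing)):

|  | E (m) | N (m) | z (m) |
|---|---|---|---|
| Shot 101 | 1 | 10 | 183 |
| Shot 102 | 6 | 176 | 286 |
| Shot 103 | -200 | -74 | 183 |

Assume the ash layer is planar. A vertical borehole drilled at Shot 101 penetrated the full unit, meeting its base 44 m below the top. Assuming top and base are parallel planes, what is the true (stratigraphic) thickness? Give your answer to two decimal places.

36.37 m

Let the plane be z = a·E + b·N + c.
Shot 102−Shot 101: 5a + 166b = 103;  Shot 103−Shot 101: −201a − 84b = 0.
Solving gives a = −0.26261, b = 0.62839.
|∇z| = √(a²+b²) = 0.68106, so dip δ = arctan(0.68106) = 34.26°.
True thickness = vertical thickness × cos δ = 44 × cos 34.26° = 36.37 m.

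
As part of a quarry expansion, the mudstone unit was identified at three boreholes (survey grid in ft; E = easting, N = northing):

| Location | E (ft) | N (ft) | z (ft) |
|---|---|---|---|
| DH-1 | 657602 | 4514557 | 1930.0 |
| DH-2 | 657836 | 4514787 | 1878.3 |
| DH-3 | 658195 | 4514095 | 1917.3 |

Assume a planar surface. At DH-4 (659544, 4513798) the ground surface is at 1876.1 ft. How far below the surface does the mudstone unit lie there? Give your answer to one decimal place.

73.1 ft

Two edge vectors: DH-1→DH-2 = (234, 230, -51.7), DH-1→DH-3 = (593, -462, -12.7).
Normal n = (DH-1→DH-2) × (DH-1→DH-3) = (-26806.4, -27686.3, -244498).
So ∂z/∂E = −n_x/n_z = −0.109638525 and ∂z/∂N = −n_y/n_z = −0.113237327.
Intercept c from DH-1: 1930 + 72098.51 + 511216.37 = 585244.88.
At (659544, 4513798): z_contact = −72311.43 − 511130.42 + 585244.88 = 1803.03 ft.
Depth below ground = 1876.1 − 1803.03 = 73.1 ft.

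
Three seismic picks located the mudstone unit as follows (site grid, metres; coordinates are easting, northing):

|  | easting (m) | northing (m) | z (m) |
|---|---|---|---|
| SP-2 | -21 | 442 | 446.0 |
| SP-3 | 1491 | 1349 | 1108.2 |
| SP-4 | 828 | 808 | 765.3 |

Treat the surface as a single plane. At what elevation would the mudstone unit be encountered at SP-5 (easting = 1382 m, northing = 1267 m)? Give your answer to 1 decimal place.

1054.4 m

Two edge vectors: SP-2→SP-3 = (1512, 907, 662.2), SP-2→SP-4 = (849, 366, 319.3).
Normal n = (SP-2→SP-3) × (SP-2→SP-4) = (47239.9, 79426.2, -216651).
So ∂z/∂easting = −n_x/n_z = 0.218046 and ∂z/∂northing = −n_y/n_z = 0.366609.
Intercept c from SP-2: 446 + 4.58 − 162.04 = 288.54.
At (1382, 1267): z = 301.3 + 464.5 + 288.54 = 1054.4 m.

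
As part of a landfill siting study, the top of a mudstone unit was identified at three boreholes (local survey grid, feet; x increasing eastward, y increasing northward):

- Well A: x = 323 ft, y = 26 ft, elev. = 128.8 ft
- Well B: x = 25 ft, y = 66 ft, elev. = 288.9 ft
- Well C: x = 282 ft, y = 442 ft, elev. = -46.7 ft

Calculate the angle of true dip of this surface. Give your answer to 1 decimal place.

Two edge vectors: Well A→Well B = (-298, 40, 160.1), Well A→Well C = (-41, 416, -175.5).
Normal n = (Well A→Well B) × (Well A→Well C) = (-73621.6, -58863.1, -122328).
So ∂z/∂x = −n_x/n_z = −0.60184 and ∂z/∂y = −n_y/n_z = −0.48119.
Gradient magnitude |∇z| = √(a² + b²) = √(0.36221 + 0.23154) = 0.77055.
True dip = arctan(0.77055) = 37.6°, dipping toward NE (azimuth ≈ 051°).

37.6°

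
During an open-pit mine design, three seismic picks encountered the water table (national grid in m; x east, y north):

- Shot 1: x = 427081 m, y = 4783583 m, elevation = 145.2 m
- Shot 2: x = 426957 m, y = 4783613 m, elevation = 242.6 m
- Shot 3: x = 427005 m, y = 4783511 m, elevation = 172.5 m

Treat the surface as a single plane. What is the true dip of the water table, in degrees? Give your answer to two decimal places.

Let the plane be z = a·x + b·y + c.
Shot 2−Shot 1: −124a + 30b = 97.4;  Shot 3−Shot 1: −76a − 72b = 27.3.
Solving gives a = −0.69877, b = 0.35842.
Gradient magnitude |∇z| = √(a² + b²) = √(0.48828 + 0.12847) = 0.78533.
True dip = arctan(0.78533) = 38.14°, dipping toward ESE (azimuth ≈ 117°).

38.14°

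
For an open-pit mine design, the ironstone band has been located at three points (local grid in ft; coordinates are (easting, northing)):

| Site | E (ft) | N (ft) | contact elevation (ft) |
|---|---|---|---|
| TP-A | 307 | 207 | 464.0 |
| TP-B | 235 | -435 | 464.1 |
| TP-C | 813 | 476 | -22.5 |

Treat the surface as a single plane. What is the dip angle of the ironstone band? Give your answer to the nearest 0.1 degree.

Two edge vectors: TP-A→TP-B = (-72, -642, 0.1), TP-A→TP-C = (506, 269, -486.5).
Normal n = (TP-A→TP-B) × (TP-A→TP-C) = (312306.1, -34977.4, 305484).
So ∂z/∂E = −n_x/n_z = −1.02233 and ∂z/∂N = −n_y/n_z = 0.11450.
Gradient magnitude |∇z| = √(a² + b²) = √(1.04516 + 0.01311) = 1.02872.
True dip = arctan(1.02872) = 45.8°, dipping toward E (azimuth ≈ 096°).

45.8°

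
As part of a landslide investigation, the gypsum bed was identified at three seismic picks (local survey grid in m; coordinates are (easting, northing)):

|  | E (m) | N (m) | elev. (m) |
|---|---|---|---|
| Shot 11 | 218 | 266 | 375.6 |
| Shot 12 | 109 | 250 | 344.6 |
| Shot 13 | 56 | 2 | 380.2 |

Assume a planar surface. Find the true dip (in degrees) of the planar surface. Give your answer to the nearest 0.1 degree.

20.8°

Two edge vectors: Shot 11→Shot 12 = (-109, -16, -31), Shot 11→Shot 13 = (-162, -264, 4.6).
Normal n = (Shot 11→Shot 12) × (Shot 11→Shot 13) = (-8257.6, 5523.4, 26184).
So ∂z/∂E = −n_x/n_z = 0.31537 and ∂z/∂N = −n_y/n_z = −0.21095.
Gradient magnitude |∇z| = √(a² + b²) = √(0.09946 + 0.04450) = 0.37941.
True dip = arctan(0.37941) = 20.8°, dipping toward NW (azimuth ≈ 304°).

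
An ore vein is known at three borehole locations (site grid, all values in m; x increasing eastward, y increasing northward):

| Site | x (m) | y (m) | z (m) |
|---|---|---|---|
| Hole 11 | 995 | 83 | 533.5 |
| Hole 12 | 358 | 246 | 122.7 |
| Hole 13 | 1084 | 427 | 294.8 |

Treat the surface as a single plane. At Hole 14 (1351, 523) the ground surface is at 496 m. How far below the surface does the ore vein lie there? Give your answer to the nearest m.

162 m

Let the plane be z = a·x + b·y + c.
Hole 12−Hole 11: −637a + 163b = −410.8;  Hole 13−Hole 11: 89a + 344b = −238.7.
Solving gives a = 0.43832, b = −0.80730.
Then c = 533.5 − a·995 − b·83 = 164.38.
At (1351, 523): z_contact = 592.2 − 422.2 + 164.38 = 334.3 m.
Depth below ground = 496 − 334.3 = 162 m.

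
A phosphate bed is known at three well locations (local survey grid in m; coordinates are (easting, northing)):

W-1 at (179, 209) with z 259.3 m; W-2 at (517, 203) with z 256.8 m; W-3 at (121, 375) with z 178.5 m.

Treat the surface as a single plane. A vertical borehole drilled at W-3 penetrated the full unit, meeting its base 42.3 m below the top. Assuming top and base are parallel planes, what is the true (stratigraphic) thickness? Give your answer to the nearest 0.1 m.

37.9 m

Two edge vectors: W-1→W-2 = (338, -6, -2.5), W-1→W-3 = (-58, 166, -80.8).
Normal n = (W-1→W-2) × (W-1→W-3) = (899.8, 27455.4, 55760).
So ∂z/∂E = −n_x/n_z = −0.01614 and ∂z/∂N = −n_y/n_z = −0.49239.
|∇z| = √(a²+b²) = 0.49265, so dip δ = arctan(0.49265) = 26.23°.
True thickness = vertical thickness × cos δ = 42.3 × cos 26.23° = 37.9 m.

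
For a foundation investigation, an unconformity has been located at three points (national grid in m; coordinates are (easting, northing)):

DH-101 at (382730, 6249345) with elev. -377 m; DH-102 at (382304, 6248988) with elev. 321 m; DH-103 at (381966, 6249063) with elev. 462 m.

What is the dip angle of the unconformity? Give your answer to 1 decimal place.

53.2°

Two edge vectors: DH-101→DH-102 = (-426, -357, 698), DH-101→DH-103 = (-764, -282, 839).
Normal n = (DH-101→DH-102) × (DH-101→DH-103) = (-102687, -175858, -152616).
So ∂z/∂E = −n_x/n_z = −0.67285 and ∂z/∂N = −n_y/n_z = −1.15229.
Gradient magnitude |∇z| = √(a² + b²) = √(0.45272 + 1.32777) = 1.33435.
True dip = arctan(1.33435) = 53.2°, dipping toward NNE (azimuth ≈ 030°).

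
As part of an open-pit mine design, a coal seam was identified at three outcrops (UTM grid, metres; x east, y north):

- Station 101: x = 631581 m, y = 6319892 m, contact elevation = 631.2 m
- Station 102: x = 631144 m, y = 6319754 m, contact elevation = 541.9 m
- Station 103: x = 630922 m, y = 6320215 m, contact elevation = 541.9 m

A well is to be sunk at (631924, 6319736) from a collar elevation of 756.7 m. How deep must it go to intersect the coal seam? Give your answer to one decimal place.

78.0 m

Two edge vectors: Station 101→Station 102 = (-437, -138, -89.3), Station 101→Station 103 = (-659, 323, -89.3).
Normal n = (Station 101→Station 102) × (Station 101→Station 103) = (41167.3, 19824.6, -232093).
So ∂z/∂x = −n_x/n_z = 0.177374156 and ∂z/∂y = −n_y/n_z = 0.085416622.
Intercept c from Station 101: 631.2 − 112026.15 − 539823.82 = −651218.77.
At (631924, 6319736): z_contact = 112086.99 + 539810.50 − 651218.77 = 678.71 m.
Depth below ground = 756.7 − 678.71 = 78.0 m.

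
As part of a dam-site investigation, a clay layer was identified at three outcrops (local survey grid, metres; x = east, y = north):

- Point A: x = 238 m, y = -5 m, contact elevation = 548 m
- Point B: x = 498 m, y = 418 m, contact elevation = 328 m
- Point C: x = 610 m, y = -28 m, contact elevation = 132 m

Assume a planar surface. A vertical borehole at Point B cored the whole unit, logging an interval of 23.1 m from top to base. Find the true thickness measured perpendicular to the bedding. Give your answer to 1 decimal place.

Let the plane be z = a·x + b·y + c.
Point B−Point A: 260a + 423b = −220;  Point C−Point A: 372a − 23b = −416.
Solving gives a = −1.10832, b = 0.16114.
|∇z| = √(a²+b²) = 1.11997, so dip δ = arctan(1.11997) = 48.24°.
True thickness = vertical thickness × cos δ = 23.1 × cos 48.24° = 15.4 m.

15.4 m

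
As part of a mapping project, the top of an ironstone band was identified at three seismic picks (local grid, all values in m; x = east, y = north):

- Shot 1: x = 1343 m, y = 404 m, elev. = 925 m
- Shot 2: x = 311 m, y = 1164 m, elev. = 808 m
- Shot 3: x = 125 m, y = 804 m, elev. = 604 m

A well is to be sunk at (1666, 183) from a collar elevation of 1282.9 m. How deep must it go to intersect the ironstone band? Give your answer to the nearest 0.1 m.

315.1 m

Two edge vectors: Shot 1→Shot 2 = (-1032, 760, -117), Shot 1→Shot 3 = (-1218, 400, -321).
Normal n = (Shot 1→Shot 2) × (Shot 1→Shot 3) = (-197160, -188766, 512880).
So ∂z/∂x = −n_x/n_z = 0.384417 and ∂z/∂y = −n_y/n_z = 0.368051.
Intercept c from Shot 1: 925 − 516.27 − 148.69 = 260.03.
At (1666, 183): z_contact = 640.44 + 67.35 + 260.03 = 967.83 m.
Depth below ground = 1282.9 − 967.83 = 315.1 m.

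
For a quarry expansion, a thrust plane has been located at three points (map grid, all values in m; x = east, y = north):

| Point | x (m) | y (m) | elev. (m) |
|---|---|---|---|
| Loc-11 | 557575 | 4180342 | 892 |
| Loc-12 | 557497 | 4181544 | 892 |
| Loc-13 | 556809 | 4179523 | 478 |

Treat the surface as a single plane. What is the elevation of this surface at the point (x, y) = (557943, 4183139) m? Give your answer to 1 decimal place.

Two edge vectors: Loc-11→Loc-12 = (-78, 1202, 0), Loc-11→Loc-13 = (-766, -819, -414).
Normal n = (Loc-11→Loc-12) × (Loc-11→Loc-13) = (-497628, -32292, 984614).
So ∂z/∂x = −n_x/n_z = 0.505404148 and ∂z/∂y = −n_y/n_z = 0.032796609.
Intercept c from Loc-11: 892 − 281800.72 − 137101.04 = −418009.76.
At (557943, 4183139): z = 281986.7 + 137192.8 − 418009.76 = 1169.7 m.

1169.7 m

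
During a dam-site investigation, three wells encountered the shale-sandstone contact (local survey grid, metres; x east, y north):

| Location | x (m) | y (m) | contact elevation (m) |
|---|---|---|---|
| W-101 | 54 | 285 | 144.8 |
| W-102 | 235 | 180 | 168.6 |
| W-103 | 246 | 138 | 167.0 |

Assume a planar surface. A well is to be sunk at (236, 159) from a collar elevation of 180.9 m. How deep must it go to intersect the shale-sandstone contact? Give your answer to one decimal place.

Let the plane be z = a·x + b·y + c.
W-102−W-101: 181a − 105b = 23.8;  W-103−W-101: 192a − 147b = 22.2.
Solving gives a = 0.18111, b = 0.08553.
Then c = 144.8 − a·54 − b·285 = 110.64.
At (236, 159): z_contact = 42.74 + 13.60 + 110.64 = 166.99 m.
Depth below ground = 180.9 − 166.99 = 13.9 m.

13.9 m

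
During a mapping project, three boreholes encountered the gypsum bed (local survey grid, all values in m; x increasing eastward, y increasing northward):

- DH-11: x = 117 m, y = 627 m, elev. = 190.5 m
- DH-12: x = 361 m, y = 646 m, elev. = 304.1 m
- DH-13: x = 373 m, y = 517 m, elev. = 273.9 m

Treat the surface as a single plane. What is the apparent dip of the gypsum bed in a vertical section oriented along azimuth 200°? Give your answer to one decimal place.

Let the plane be z = a·x + b·y + c.
DH-12−DH-11: 244a + 19b = 113.6;  DH-13−DH-11: 256a − 110b = 83.4.
Solving gives a = 0.44413, b = 0.27542.
Unit vector along 200° is (sin 200°, cos 200°) = (-0.3420, -0.9397).
Slope in that direction = a·(-0.3420) + b·(-0.9397) = −0.41071.
Apparent dip = arctan|0.41071| = 22.3° (true dip is 27.6°, so apparent ≤ true as expected).

22.3°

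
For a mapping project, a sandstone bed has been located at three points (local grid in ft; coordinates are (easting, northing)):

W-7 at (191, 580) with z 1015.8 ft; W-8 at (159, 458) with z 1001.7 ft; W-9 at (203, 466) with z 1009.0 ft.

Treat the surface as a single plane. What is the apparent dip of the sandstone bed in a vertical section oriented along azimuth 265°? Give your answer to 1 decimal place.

9.0°

Two edge vectors: W-7→W-8 = (-32, -122, -14.1), W-7→W-9 = (12, -114, -6.8).
Normal n = (W-7→W-8) × (W-7→W-9) = (-777.8, -386.8, 5112).
So ∂z/∂E = −n_x/n_z = 0.15215 and ∂z/∂N = −n_y/n_z = 0.07567.
Unit vector along 265° is (sin 265°, cos 265°) = (-0.9962, -0.0872).
Slope in that direction = a·(-0.9962) + b·(-0.0872) = −0.15817.
Apparent dip = arctan|0.15817| = 9.0° (true dip is 9.6°, so apparent ≤ true as expected).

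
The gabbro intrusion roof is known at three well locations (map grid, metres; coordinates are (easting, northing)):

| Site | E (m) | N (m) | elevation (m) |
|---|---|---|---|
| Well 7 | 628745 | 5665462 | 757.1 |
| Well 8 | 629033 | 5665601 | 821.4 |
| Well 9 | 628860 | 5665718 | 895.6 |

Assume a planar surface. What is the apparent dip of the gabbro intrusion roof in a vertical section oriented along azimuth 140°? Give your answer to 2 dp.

Let the plane be z = a·E + b·N + c.
Well 8−Well 7: 288a + 139b = 64.3;  Well 9−Well 7: 115a + 256b = 138.5.
Solving gives a = −0.04833, b = 0.56273.
Unit vector along 140° is (sin 140°, cos 140°) = (0.6428, -0.7660).
Slope in that direction = a·(0.6428) + b·(-0.7660) = −0.46214.
Apparent dip = arctan|0.46214| = 24.80° (true dip is 29.5°, so apparent ≤ true as expected).

24.80°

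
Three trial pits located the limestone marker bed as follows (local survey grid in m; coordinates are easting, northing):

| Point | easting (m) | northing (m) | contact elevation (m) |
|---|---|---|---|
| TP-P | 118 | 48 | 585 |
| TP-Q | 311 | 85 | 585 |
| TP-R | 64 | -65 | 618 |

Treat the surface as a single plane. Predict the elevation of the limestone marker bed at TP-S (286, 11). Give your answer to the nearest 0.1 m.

Let the plane be z = a·easting + b·northing + c.
TP-Q−TP-P: 193a + 37b = 0;  TP-R−TP-P: −54a − 113b = 33.
Solving gives a = 0.06163, b = −0.32149.
Then c = 585 − a·118 − b·48 = 593.16.
At (286, 11): z = 17.6 − 3.5 + 593.16 = 607.2 m.

607.2 m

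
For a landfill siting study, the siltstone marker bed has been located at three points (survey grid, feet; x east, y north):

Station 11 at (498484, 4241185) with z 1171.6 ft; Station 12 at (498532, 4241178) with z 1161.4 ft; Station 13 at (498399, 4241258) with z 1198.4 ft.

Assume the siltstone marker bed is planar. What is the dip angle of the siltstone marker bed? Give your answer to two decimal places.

Let the plane be z = a·x + b·y + c.
Station 12−Station 11: 48a − 7b = −10.2;  Station 13−Station 11: −85a + 73b = 26.8.
Solving gives a = −0.19147, b = 0.14417.
Gradient magnitude |∇z| = √(a² + b²) = √(0.03666 + 0.02079) = 0.23968.
True dip = arctan(0.23968) = 13.48°, dipping toward SE (azimuth ≈ 127°).

13.48°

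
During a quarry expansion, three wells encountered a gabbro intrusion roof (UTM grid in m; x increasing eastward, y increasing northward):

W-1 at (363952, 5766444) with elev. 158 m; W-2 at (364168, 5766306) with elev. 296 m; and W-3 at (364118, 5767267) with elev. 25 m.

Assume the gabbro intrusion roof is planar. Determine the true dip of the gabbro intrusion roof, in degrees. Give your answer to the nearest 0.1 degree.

Two edge vectors: W-1→W-2 = (216, -138, 138), W-1→W-3 = (166, 823, -133).
Normal n = (W-1→W-2) × (W-1→W-3) = (-95220, 51636, 200676).
So ∂z/∂x = −n_x/n_z = 0.47450 and ∂z/∂y = −n_y/n_z = −0.25731.
Gradient magnitude |∇z| = √(a² + b²) = √(0.22515 + 0.06621) = 0.53977.
True dip = arctan(0.53977) = 28.4°, dipping toward WNW (azimuth ≈ 298°).

28.4°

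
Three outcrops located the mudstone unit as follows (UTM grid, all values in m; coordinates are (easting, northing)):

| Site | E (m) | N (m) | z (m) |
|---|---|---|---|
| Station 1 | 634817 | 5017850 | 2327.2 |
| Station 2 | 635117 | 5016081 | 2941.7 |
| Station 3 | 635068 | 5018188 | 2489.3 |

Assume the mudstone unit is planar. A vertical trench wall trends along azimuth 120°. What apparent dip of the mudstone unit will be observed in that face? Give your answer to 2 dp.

41.41°

Let the plane be z = a·E + b·N + c.
Station 2−Station 1: 300a − 1769b = 614.5;  Station 3−Station 1: 251a + 338b = 162.1.
Solving gives a = 0.90656, b = −0.19363.
Unit vector along 120° is (sin 120°, cos 120°) = (0.8660, -0.5000).
Slope in that direction = a·(0.8660) + b·(-0.5000) = 0.88192.
Apparent dip = arctan|0.88192| = 41.41° (true dip is 42.8°, so apparent ≤ true as expected).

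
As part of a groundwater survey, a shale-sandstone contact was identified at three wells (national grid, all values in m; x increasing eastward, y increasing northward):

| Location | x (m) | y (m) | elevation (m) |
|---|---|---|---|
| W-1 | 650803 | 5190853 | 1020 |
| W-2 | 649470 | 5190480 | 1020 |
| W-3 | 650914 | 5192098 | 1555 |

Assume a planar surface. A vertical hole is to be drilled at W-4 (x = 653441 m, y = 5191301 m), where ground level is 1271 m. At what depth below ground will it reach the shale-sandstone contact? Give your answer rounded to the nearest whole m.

Two edge vectors: W-1→W-2 = (-1333, -373, 0), W-1→W-3 = (111, 1245, 535).
Normal n = (W-1→W-2) × (W-1→W-3) = (-199555, 713155, -1618182).
So ∂z/∂x = −n_x/n_z = −0.12332049 and ∂z/∂y = −n_y/n_z = 0.44071371.
Intercept c from W-1: 1020 + 80257.35 − 2287680.11 = −2206402.76.
At (653441, 5191301): z_contact = −80582.7 + 2287877.5 − 2206402.76 = 892.1 m.
Depth below ground = 1271 − 892.1 = 379 m.

379 m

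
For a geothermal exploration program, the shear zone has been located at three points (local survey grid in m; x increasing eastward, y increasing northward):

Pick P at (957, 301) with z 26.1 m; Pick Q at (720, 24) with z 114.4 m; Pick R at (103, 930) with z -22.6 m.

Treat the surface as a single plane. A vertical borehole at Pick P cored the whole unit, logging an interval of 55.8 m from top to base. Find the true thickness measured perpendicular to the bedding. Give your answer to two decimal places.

Two edge vectors: Pick P→Pick Q = (-237, -277, 88.3), Pick P→Pick R = (-854, 629, -48.7).
Normal n = (Pick P→Pick Q) × (Pick P→Pick R) = (-42050.8, -86950.1, -385631).
So ∂z/∂x = −n_x/n_z = −0.10904 and ∂z/∂y = −n_y/n_z = −0.22547.
|∇z| = √(a²+b²) = 0.25046, so dip δ = arctan(0.25046) = 14.06°.
True thickness = vertical thickness × cos δ = 55.8 × cos 14.06° = 54.13 m.

54.13 m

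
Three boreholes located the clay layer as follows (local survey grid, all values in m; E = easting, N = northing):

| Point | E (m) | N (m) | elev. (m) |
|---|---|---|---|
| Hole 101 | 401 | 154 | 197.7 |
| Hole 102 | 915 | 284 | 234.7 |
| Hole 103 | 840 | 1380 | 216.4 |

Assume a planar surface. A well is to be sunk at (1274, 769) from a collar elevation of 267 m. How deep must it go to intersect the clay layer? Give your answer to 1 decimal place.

11.0 m

Two edge vectors: Hole 101→Hole 102 = (514, 130, 37), Hole 101→Hole 103 = (439, 1226, 18.7).
Normal n = (Hole 101→Hole 102) × (Hole 101→Hole 103) = (-42931, 6631.2, 573094).
So ∂z/∂E = −n_x/n_z = 0.074911 and ∂z/∂N = −n_y/n_z = −0.011571.
Intercept c from Hole 101: 197.7 − 30.04 + 1.78 = 169.44.
At (1274, 769): z_contact = 95.44 − 8.90 + 169.44 = 255.98 m.
Depth below ground = 267 − 255.98 = 11.0 m.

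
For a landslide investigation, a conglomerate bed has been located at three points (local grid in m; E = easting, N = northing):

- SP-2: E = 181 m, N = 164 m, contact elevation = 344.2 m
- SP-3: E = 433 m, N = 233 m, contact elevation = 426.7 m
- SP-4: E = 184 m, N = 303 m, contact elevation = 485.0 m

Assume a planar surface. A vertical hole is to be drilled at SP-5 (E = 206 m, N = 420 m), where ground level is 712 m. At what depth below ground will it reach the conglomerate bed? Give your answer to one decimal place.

Let the plane be z = a·E + b·N + c.
SP-3−SP-2: 252a + 69b = 82.5;  SP-4−SP-2: 3a + 139b = 140.8.
Solving gives a = 0.05032, b = 1.01186.
Then c = 344.2 − a·181 − b·164 = 169.15.
At (206, 420): z_contact = 10.37 + 424.98 + 169.15 = 604.50 m.
Depth below ground = 712 − 604.50 = 107.5 m.

107.5 m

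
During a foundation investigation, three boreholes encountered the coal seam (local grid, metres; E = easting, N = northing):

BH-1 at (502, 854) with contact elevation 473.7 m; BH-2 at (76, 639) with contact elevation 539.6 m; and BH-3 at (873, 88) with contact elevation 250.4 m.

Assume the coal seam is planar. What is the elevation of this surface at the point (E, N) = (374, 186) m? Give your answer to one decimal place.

Let the plane be z = a·E + b·N + c.
BH-2−BH-1: −426a − 215b = 65.9;  BH-3−BH-1: 371a − 766b = −223.3.
Solving gives a = −0.24254, b = 0.17405.
Then c = 473.7 − a·502 − b·854 = 446.82.
At (374, 186): z = −90.7 + 32.4 + 446.82 = 388.5 m.

388.5 m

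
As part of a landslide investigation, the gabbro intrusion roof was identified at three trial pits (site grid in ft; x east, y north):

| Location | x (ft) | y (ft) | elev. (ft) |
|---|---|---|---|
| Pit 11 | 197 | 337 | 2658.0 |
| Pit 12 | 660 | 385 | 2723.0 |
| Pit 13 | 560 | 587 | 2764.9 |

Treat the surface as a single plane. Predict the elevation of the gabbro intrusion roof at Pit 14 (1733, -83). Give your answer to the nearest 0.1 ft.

Let the plane be z = a·x + b·y + c.
Pit 12−Pit 11: 463a + 48b = 65;  Pit 13−Pit 11: 363a + 250b = 106.9.
Solving gives a = 0.113081, b = 0.263406.
Then c = 2658 − a·197 − b·337 = 2546.96.
At (1733, -83): z = 196.0 − 21.9 + 2546.96 = 2721.1 ft.

2721.1 ft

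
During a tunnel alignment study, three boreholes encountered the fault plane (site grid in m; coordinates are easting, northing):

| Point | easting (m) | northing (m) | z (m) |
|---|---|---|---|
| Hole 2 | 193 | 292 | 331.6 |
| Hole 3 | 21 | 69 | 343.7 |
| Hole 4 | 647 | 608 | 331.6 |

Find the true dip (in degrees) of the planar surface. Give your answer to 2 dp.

Let the plane be z = a·easting + b·northing + c.
Hole 3−Hole 2: −172a − 223b = 12.1;  Hole 4−Hole 2: 454a + 316b = 0.
Solving gives a = 0.08154, b = −0.11716.
Gradient magnitude |∇z| = √(a² + b²) = √(0.00665 + 0.01373) = 0.14274.
True dip = arctan(0.14274) = 8.12°, dipping toward NW (azimuth ≈ 325°).

8.12°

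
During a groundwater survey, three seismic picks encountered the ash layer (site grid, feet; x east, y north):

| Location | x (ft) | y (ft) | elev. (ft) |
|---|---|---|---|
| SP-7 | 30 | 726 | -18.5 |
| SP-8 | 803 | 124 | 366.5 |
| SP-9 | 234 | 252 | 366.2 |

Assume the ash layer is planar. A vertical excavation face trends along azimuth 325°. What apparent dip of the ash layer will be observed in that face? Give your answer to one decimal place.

31.8°

Let the plane be z = a·x + b·y + c.
SP-8−SP-7: 773a − 602b = 385;  SP-9−SP-7: 204a − 474b = 384.7.
Solving gives a = −0.20156, b = −0.89835.
Unit vector along 325° is (sin 325°, cos 325°) = (-0.5736, 0.8192).
Slope in that direction = a·(-0.5736) + b·(0.8192) = −0.62028.
Apparent dip = arctan|0.62028| = 31.8° (true dip is 42.6°, so apparent ≤ true as expected).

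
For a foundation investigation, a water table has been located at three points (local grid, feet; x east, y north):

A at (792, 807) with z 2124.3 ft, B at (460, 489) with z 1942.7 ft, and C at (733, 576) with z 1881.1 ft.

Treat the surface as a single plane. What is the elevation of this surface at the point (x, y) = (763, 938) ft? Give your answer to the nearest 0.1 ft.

2300.4 ft

Let the plane be z = a·x + b·y + c.
B−A: −332a − 318b = −181.6;  C−A: −59a − 231b = −243.2.
Solving gives a = −0.61088, b = 1.20884.
Then c = 2124.3 − a·792 − b·807 = 1632.58.
At (763, 938): z = −466.1 + 1133.9 + 1632.58 = 2300.4 ft.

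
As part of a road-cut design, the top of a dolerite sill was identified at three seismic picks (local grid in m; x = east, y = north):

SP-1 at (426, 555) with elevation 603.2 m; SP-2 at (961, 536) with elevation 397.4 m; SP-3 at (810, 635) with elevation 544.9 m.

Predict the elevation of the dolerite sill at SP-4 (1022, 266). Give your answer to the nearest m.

118 m

Let the plane be z = a·x + b·y + c.
SP-2−SP-1: 535a − 19b = −205.8;  SP-3−SP-1: 384a + 80b = −58.3.
Solving gives a = −0.35076, b = 0.95490.
Then c = 603.2 − a·426 − b·555 = 222.65.
At (1022, 266): z = −358.5 + 254.0 + 222.65 = 118.2 m.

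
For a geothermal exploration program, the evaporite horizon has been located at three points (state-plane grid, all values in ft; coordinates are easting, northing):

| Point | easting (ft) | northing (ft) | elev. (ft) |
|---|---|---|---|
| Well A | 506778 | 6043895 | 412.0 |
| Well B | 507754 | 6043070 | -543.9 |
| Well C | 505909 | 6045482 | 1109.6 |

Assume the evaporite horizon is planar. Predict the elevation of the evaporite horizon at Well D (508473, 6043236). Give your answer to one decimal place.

Two edge vectors: Well A→Well B = (976, -825, -955.9), Well A→Well C = (-869, 1587, 697.6).
Normal n = (Well A→Well B) × (Well A→Well C) = (941493.3, 149819.5, 831987).
So ∂z/∂easting = −n_x/n_z = −1.131620206 and ∂z/∂northing = −n_y/n_z = −0.180074328.
Intercept c from Well A: 412 + 573480.22 + 1088350.33 = 1662242.56.
At (508473, 6043236): z = −575398.3 − 1088231.7 + 1662242.56 = -1387.4 ft.

-1387.4 ft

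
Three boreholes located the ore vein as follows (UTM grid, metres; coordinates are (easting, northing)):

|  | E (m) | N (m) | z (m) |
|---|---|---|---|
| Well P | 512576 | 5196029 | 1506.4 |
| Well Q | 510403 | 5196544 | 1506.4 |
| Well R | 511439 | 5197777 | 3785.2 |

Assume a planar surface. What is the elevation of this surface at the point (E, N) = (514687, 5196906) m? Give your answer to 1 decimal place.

Two edge vectors: Well P→Well Q = (-2173, 515, 0), Well P→Well R = (-1137, 1748, 2278.8).
Normal n = (Well P→Well Q) × (Well P→Well R) = (1173582, 4951832.4, -3212849).
So ∂z/∂E = −n_x/n_z = 0.365277671 and ∂z/∂N = −n_y/n_z = 1.541258989.
Intercept c from Well P: 1506.4 − 187232.57 − 8008426.40 = −8194152.57.
At (514687, 5196906): z = 188003.7 + 8009778.1 − 8194152.57 = 3629.2 m.

3629.2 m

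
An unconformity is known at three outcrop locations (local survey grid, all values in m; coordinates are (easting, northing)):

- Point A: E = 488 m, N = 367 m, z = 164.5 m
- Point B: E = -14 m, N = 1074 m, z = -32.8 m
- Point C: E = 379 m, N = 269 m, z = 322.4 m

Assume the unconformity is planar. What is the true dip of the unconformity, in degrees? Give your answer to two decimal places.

47.26°

Let the plane be z = a·E + b·N + c.
Point B−Point A: −502a + 707b = −197.3;  Point C−Point A: −109a − 98b = 157.9.
Solving gives a = −0.73104, b = −0.79813.
Gradient magnitude |∇z| = √(a² + b²) = √(0.53441 + 0.63702) = 1.08233.
True dip = arctan(1.08233) = 47.26°, dipping toward NE (azimuth ≈ 042°).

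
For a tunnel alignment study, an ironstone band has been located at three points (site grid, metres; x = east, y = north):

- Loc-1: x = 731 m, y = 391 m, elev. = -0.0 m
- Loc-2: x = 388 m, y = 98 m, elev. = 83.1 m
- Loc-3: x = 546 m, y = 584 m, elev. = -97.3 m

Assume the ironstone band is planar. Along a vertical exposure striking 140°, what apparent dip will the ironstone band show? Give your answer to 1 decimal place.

Let the plane be z = a·x + b·y + c.
Loc-2−Loc-1: −343a − 293b = 83.1;  Loc-3−Loc-1: −185a + 193b = −97.3.
Solving gives a = 0.10357, b = −0.40487.
Unit vector along 140° is (sin 140°, cos 140°) = (0.6428, -0.7660).
Slope in that direction = a·(0.6428) + b·(-0.7660) = 0.37672.
Apparent dip = arctan|0.37672| = 20.6° (true dip is 22.7°, so apparent ≤ true as expected).

20.6°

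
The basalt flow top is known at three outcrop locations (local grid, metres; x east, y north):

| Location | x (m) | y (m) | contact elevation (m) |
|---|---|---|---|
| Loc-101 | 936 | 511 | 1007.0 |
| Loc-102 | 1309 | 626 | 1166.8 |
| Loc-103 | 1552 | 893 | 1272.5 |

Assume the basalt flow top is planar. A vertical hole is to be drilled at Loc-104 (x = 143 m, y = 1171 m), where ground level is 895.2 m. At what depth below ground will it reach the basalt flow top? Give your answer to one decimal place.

Two edge vectors: Loc-101→Loc-102 = (373, 115, 159.8), Loc-101→Loc-103 = (616, 382, 265.5).
Normal n = (Loc-101→Loc-102) × (Loc-101→Loc-103) = (-30511.1, -594.7, 71646).
So ∂z/∂x = −n_x/n_z = 0.425859 and ∂z/∂y = −n_y/n_z = 0.008301.
Intercept c from Loc-101: 1007 − 398.60 − 4.24 = 604.15.
At (143, 1171): z_contact = 60.90 + 9.72 + 604.15 = 674.77 m.
Depth below ground = 895.2 − 674.77 = 220.4 m.

220.4 m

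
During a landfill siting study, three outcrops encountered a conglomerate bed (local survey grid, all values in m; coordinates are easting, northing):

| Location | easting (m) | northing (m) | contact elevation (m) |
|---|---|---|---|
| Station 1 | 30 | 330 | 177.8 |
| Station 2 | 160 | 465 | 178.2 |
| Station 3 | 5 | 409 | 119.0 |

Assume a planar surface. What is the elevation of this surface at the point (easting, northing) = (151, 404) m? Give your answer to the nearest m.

Let the plane be z = a·easting + b·northing + c.
Station 2−Station 1: 130a + 135b = 0.4;  Station 3−Station 1: −25a + 79b = −58.8.
Solving gives a = 0.58407, b = −0.55947.
Then c = 177.8 − a·30 − b·330 = 344.90.
At (151, 404): z = 88.2 − 226.0 + 344.90 = 207.1 m.

207 m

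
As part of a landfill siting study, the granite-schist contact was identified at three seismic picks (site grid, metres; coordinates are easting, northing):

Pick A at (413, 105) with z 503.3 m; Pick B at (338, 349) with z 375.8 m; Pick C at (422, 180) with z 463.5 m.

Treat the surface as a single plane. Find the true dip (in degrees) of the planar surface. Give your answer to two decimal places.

27.87°

Let the plane be z = a·easting + b·northing + c.
Pick B−Pick A: −75a + 244b = −127.5;  Pick C−Pick A: 9a + 75b = −39.8.
Solving gives a = −0.01901, b = −0.52839.
Gradient magnitude |∇z| = √(a² + b²) = √(0.00036 + 0.27919) = 0.52873.
True dip = arctan(0.52873) = 27.87°, dipping toward N (azimuth ≈ 002°).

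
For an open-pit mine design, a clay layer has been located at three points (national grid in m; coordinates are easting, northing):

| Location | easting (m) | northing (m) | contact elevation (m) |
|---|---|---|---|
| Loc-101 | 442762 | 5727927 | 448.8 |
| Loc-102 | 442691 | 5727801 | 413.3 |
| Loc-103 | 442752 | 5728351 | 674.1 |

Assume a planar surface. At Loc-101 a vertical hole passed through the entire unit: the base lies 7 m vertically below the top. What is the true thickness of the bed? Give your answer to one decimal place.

5.8 m

Two edge vectors: Loc-101→Loc-102 = (-71, -126, -35.5), Loc-101→Loc-103 = (-10, 424, 225.3).
Normal n = (Loc-101→Loc-102) × (Loc-101→Loc-103) = (-13335.8, 16351.3, -31364).
So ∂z/∂easting = −n_x/n_z = −0.42519 and ∂z/∂northing = −n_y/n_z = 0.52134.
|∇z| = √(a²+b²) = 0.67274, so dip δ = arctan(0.67274) = 33.93°.
True thickness = vertical thickness × cos δ = 7 × cos 33.93° = 5.8 m.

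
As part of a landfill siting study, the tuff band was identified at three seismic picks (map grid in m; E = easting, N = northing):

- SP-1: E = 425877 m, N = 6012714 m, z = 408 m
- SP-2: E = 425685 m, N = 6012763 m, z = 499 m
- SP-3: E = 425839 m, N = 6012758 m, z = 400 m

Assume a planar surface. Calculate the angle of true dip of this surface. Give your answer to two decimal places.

45.29°

Two edge vectors: SP-1→SP-2 = (-192, 49, 91), SP-1→SP-3 = (-38, 44, -8).
Normal n = (SP-1→SP-2) × (SP-1→SP-3) = (-4396, -4994, -6586).
So ∂z/∂E = −n_x/n_z = −0.66748 and ∂z/∂N = −n_y/n_z = −0.75828.
Gradient magnitude |∇z| = √(a² + b²) = √(0.44552 + 0.57498) = 1.01020.
True dip = arctan(1.01020) = 45.29°, dipping toward NE (azimuth ≈ 041°).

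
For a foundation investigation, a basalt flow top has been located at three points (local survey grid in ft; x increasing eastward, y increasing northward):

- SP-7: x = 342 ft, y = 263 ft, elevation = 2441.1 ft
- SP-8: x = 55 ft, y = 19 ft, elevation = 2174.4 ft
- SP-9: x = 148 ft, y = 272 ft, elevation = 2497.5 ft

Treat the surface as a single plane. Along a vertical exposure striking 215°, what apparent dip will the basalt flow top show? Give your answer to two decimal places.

44.54°

Let the plane be z = a·x + b·y + c.
SP-8−SP-7: −287a − 244b = −266.7;  SP-9−SP-7: −194a + 9b = 56.4.
Solving gives a = −0.22759, b = 1.36074.
Unit vector along 215° is (sin 215°, cos 215°) = (-0.5736, -0.8192).
Slope in that direction = a·(-0.5736) + b·(-0.8192) = −0.98411.
Apparent dip = arctan|0.98411| = 44.54° (true dip is 54.1°, so apparent ≤ true as expected).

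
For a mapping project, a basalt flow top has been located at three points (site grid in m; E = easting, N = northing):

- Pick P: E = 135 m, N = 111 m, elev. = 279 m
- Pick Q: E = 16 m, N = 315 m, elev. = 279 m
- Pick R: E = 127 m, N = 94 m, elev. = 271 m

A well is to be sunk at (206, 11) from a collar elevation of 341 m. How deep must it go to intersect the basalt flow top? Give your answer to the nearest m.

Let the plane be z = a·E + b·N + c.
Pick Q−Pick P: −119a + 204b = 0;  Pick R−Pick P: −8a − 17b = −8.
Solving gives a = 0.44651, b = 0.26047.
Then c = 279 − a·135 − b·111 = 189.81.
At (206, 11): z_contact = 92.0 + 2.9 + 189.81 = 284.7 m.
Depth below ground = 341 − 284.7 = 56 m.

56 m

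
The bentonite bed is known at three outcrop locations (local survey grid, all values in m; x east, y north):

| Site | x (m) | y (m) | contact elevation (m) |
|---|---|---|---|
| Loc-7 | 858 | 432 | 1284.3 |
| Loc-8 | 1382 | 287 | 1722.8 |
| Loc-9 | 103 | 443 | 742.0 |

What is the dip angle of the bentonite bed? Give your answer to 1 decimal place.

Let the plane be z = a·x + b·y + c.
Loc-8−Loc-7: 524a − 145b = 438.5;  Loc-9−Loc-7: −755a + 11b = −542.3.
Solving gives a = 0.71169, b = −0.45224.
Gradient magnitude |∇z| = √(a² + b²) = √(0.50650 + 0.20452) = 0.84322.
True dip = arctan(0.84322) = 40.1°, dipping toward WNW (azimuth ≈ 302°).

40.1°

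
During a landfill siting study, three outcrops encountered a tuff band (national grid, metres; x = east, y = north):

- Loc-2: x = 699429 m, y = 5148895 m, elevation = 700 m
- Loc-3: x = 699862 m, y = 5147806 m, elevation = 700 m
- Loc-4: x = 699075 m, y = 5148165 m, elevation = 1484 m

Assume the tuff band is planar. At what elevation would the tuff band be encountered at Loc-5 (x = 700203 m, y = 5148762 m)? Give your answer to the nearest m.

Let the plane be z = a·x + b·y + c.
Loc-3−Loc-2: 433a − 1089b = 0;  Loc-4−Loc-2: −354a − 730b = 784.
Solving gives a = −1.21690546, b = −0.48385681.
Then c = 700 − a·699429 − b·5148895 = 3343166.86.
At (700203, 5148762): z = −852080.9 − 2491263.5 + 3343166.86 = -177.5 m.

-178 m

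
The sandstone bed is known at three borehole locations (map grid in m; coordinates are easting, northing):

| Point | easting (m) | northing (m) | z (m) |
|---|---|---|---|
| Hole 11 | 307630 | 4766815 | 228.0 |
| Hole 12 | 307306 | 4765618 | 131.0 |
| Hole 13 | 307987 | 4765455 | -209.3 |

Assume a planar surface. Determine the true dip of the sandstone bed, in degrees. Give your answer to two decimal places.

26.32°

Two edge vectors: Hole 11→Hole 12 = (-324, -1197, -97), Hole 11→Hole 13 = (357, -1360, -437.3).
Normal n = (Hole 11→Hole 12) × (Hole 11→Hole 13) = (391528.1, -176314.2, 867969).
So ∂z/∂easting = −n_x/n_z = −0.45109 and ∂z/∂northing = −n_y/n_z = 0.20313.
Gradient magnitude |∇z| = √(a² + b²) = √(0.20348 + 0.04126) = 0.49471.
True dip = arctan(0.49471) = 26.32°, dipping toward ESE (azimuth ≈ 114°).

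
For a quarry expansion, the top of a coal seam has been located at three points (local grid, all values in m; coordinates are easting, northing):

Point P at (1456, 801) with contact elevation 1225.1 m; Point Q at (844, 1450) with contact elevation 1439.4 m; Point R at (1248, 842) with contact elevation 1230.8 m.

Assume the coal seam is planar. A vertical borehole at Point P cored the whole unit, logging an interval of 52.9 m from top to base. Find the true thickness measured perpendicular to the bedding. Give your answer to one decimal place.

Two edge vectors: Point P→Point Q = (-612, 649, 214.3), Point P→Point R = (-208, 41, 5.7).
Normal n = (Point P→Point Q) × (Point P→Point R) = (-5087, -41086, 109900).
So ∂z/∂easting = −n_x/n_z = 0.04629 and ∂z/∂northing = −n_y/n_z = 0.37385.
|∇z| = √(a²+b²) = 0.37670, so dip δ = arctan(0.37670) = 20.64°.
True thickness = vertical thickness × cos δ = 52.9 × cos 20.64° = 49.5 m.

49.5 m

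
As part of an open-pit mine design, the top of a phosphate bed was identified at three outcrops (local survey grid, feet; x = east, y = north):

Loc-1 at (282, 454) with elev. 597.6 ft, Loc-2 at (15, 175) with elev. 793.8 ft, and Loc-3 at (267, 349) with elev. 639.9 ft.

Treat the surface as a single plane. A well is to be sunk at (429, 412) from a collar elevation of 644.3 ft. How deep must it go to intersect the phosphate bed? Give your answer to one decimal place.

86.2 ft

Let the plane be z = a·x + b·y + c.
Loc-2−Loc-1: −267a − 279b = 196.2;  Loc-3−Loc-1: −15a − 105b = 42.3.
Solving gives a = −0.36894, b = −0.35015.
Then c = 597.6 − a·282 − b·454 = 860.61.
At (429, 412): z_contact = −158.28 − 144.26 + 860.61 = 558.07 ft.
Depth below ground = 644.3 − 558.07 = 86.2 ft.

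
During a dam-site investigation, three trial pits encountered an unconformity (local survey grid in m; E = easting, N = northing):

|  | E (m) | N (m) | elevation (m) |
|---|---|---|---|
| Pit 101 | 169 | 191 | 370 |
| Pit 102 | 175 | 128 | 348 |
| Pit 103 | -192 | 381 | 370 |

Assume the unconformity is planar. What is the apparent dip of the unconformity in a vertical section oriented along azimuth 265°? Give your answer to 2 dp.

12.67°

Two edge vectors: Pit 101→Pit 102 = (6, -63, -22), Pit 101→Pit 103 = (-361, 190, 0).
Normal n = (Pit 101→Pit 102) × (Pit 101→Pit 103) = (4180, 7942, -21603).
So ∂z/∂E = −n_x/n_z = 0.19349 and ∂z/∂N = −n_y/n_z = 0.36763.
Unit vector along 265° is (sin 265°, cos 265°) = (-0.9962, -0.0872).
Slope in that direction = a·(-0.9962) + b·(-0.0872) = −0.22480.
Apparent dip = arctan|0.22480| = 12.67° (true dip is 22.6°, so apparent ≤ true as expected).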